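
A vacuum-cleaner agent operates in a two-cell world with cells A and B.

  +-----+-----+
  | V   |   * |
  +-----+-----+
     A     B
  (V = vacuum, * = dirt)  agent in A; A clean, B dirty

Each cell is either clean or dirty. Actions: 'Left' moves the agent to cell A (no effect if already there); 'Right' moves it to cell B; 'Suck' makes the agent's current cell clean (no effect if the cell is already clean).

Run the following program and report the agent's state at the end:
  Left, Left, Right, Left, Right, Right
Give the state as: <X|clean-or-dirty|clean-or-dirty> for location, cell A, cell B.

<B|clean|dirty>

Left (#1): <A|clean|dirty>
Left (#2): <A|clean|dirty>
Right (#3): <B|clean|dirty>
Left (#4): <A|clean|dirty>
Right (#5): <B|clean|dirty>
Right (#6): <B|clean|dirty>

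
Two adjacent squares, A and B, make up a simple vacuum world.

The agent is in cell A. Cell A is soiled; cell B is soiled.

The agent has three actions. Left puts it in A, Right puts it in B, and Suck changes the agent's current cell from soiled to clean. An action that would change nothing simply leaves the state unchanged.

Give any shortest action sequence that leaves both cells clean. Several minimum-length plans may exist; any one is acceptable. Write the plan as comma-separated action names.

Suck, Right, Suck

1) do Suck; now (A; A:clean, B:soiled)
2) do Right; now (B; A:clean, B:soiled)
3) do Suck; now (B; A:clean, B:clean)
min 3: Suck A + move + Suck B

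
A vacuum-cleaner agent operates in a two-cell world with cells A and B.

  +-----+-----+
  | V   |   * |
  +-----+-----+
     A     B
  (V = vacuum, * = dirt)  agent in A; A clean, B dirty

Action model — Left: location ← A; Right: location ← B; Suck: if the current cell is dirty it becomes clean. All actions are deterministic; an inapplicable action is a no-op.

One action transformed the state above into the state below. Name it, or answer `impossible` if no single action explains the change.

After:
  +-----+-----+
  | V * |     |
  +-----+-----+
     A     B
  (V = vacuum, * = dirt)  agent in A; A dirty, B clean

impossible

try  Left: loc=A A=clean B=dirty
try Right: loc=B A=clean B=dirty
try  Suck: loc=A A=clean B=dirty
no single action produces the after-state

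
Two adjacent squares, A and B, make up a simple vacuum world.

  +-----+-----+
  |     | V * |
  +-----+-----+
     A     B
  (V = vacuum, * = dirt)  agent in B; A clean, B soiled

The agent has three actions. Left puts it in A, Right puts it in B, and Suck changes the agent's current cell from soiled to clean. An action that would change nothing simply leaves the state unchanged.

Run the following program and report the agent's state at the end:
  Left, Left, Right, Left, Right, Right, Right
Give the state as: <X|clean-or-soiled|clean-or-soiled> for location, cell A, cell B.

step 1/7 (Left): <A|clean|soiled>
step 2/7 (Left): <A|clean|soiled>
step 3/7 (Right): <B|clean|soiled>
step 4/7 (Left): <A|clean|soiled>
step 5/7 (Right): <B|clean|soiled>
step 6/7 (Right): <B|clean|soiled>
step 7/7 (Right): <B|clean|soiled>

<B|clean|soiled>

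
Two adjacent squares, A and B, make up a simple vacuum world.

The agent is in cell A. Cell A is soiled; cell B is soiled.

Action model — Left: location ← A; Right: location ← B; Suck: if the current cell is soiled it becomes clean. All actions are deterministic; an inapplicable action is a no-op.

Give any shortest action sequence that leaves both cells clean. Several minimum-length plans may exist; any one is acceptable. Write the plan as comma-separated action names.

Suck, Right, Suck

Suck (#1): <A|clean|soiled>
Right (#2): <B|clean|soiled>
Suck (#3): <B|clean|clean>
min 3: Suck A + move + Suck B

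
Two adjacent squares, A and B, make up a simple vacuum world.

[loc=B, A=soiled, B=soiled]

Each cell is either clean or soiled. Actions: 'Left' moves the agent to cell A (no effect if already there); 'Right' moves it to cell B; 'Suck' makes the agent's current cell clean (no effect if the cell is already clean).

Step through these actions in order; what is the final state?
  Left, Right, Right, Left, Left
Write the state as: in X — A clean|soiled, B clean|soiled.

in A — A soiled, B soiled

t=1 Left ⇒ in A — A soiled, B soiled
t=2 Right ⇒ in B — A soiled, B soiled
t=3 Right ⇒ in B — A soiled, B soiled
t=4 Left ⇒ in A — A soiled, B soiled
t=5 Left ⇒ in A — A soiled, B soiled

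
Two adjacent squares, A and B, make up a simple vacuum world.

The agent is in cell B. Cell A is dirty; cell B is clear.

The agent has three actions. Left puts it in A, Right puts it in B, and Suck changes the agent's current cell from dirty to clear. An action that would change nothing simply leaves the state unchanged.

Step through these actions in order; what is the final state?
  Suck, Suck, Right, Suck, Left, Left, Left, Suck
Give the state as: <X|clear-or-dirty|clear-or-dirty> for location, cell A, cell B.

Suck (#1): <B|dirty|clear>
Suck (#2): <B|dirty|clear>
Right (#3): <B|dirty|clear>
Suck (#4): <B|dirty|clear>
Left (#5): <A|dirty|clear>
Left (#6): <A|dirty|clear>
Left (#7): <A|dirty|clear>
Suck (#8): <A|clear|clear>

<A|clear|clear>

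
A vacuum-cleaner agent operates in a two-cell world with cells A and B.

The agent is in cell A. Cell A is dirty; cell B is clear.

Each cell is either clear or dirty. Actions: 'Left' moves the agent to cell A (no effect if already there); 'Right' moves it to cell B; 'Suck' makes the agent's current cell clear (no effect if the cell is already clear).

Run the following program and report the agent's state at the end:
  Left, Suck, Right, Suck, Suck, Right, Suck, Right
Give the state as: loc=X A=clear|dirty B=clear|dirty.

loc=B A=clear B=clear

[1] after Left: loc=A A=dirty B=clear
[2] after Suck: loc=A A=clear B=clear
[3] after Right: loc=B A=clear B=clear
[4] after Suck: loc=B A=clear B=clear
[5] after Suck: loc=B A=clear B=clear
[6] after Right: loc=B A=clear B=clear
[7] after Suck: loc=B A=clear B=clear
[8] after Right: loc=B A=clear B=clear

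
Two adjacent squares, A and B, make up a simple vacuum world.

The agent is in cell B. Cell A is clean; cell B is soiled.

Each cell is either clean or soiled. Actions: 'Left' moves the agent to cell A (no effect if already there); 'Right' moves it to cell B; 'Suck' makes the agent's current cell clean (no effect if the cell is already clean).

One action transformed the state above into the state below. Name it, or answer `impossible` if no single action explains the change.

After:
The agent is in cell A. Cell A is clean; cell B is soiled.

Left

try  Left: in A — A clean, B soiled  ← match
try Right: in B — A clean, B soiled
try  Suck: in B — A clean, B clean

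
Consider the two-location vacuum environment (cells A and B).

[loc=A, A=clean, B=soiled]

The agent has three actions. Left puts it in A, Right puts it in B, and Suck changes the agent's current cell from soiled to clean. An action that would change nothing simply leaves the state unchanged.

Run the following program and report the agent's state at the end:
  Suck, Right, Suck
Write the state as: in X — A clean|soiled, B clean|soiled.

in B — A clean, B clean

step 1/3 (Suck): in A — A clean, B soiled
step 2/3 (Right): in B — A clean, B soiled
step 3/3 (Suck): in B — A clean, B clean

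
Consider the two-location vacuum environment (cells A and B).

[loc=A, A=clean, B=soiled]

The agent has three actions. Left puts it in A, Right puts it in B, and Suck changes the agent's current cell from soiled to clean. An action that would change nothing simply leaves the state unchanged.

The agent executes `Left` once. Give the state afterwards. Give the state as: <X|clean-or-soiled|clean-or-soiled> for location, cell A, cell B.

start: <A|clean|soiled>
1. Left → <A|clean|soiled>

<A|clean|soiled>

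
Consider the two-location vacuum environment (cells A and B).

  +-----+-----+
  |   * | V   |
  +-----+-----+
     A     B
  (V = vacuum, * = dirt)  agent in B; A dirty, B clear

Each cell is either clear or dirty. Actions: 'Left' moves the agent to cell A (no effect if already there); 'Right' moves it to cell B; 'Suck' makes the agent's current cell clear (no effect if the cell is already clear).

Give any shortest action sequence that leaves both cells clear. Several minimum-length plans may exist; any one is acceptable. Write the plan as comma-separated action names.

[1] after Left: loc=A A=dirty B=clear
[2] after Suck: loc=A A=clear B=clear
min 2: go A then Suck

Left, Suck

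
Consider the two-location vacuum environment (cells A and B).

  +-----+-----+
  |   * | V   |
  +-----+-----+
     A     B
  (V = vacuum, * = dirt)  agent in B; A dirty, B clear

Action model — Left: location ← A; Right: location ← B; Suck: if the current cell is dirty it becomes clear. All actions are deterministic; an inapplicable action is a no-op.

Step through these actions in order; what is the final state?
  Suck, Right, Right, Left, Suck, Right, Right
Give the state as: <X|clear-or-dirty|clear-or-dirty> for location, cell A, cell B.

<B|clear|clear>

1) do Suck; now <B|dirty|clear>
2) do Right; now <B|dirty|clear>
3) do Right; now <B|dirty|clear>
4) do Left; now <A|dirty|clear>
5) do Suck; now <A|clear|clear>
6) do Right; now <B|clear|clear>
7) do Right; now <B|clear|clear>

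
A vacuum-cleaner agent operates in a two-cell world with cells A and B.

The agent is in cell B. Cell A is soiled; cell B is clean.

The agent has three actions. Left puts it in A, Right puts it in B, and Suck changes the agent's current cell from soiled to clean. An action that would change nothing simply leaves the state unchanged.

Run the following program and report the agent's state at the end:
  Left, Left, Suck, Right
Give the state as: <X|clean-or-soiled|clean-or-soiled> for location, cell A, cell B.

<B|clean|clean>

step 1/4 (Left): <A|soiled|clean>
step 2/4 (Left): <A|soiled|clean>
step 3/4 (Suck): <A|clean|clean>
step 4/4 (Right): <B|clean|clean>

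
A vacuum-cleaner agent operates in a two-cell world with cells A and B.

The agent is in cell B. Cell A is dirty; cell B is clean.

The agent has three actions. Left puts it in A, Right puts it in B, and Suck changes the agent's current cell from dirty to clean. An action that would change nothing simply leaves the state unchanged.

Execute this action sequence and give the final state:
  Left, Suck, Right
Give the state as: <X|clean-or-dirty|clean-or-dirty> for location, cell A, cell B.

<B|clean|clean>

1. Left → <A|dirty|clean>
2. Suck → <A|clean|clean>
3. Right → <B|clean|clean>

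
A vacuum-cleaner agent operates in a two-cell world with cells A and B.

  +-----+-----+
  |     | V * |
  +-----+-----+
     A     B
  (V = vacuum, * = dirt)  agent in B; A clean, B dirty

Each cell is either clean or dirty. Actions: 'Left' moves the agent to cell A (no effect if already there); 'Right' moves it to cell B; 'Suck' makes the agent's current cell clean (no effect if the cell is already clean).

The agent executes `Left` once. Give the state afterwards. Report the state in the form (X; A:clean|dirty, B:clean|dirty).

(A; A:clean, B:dirty)

start: (B; A:clean, B:dirty)
t=1 Left ⇒ (A; A:clean, B:dirty)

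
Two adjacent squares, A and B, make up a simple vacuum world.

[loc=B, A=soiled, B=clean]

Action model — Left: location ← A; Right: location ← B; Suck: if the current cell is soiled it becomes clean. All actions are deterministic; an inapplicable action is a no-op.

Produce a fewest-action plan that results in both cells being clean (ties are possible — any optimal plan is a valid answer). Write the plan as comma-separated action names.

Left, Suck

step 1/2 (Left): in A — A soiled, B clean
step 2/2 (Suck): in A — A clean, B clean
min 2: go A then Suck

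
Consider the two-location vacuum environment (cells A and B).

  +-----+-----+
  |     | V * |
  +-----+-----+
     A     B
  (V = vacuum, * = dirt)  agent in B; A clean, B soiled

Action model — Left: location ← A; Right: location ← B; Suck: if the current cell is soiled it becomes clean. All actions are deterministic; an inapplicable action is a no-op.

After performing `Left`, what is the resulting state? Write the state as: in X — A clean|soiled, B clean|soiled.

start: in B — A clean, B soiled
Left (#1): in A — A clean, B soiled

in A — A clean, B soiled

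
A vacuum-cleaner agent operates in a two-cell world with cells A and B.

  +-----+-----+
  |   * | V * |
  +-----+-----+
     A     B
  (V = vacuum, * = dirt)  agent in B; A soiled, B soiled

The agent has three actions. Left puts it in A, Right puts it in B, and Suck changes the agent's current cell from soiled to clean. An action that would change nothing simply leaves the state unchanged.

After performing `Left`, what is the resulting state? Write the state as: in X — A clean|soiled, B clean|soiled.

start: in B — A soiled, B soiled
1. Left → in A — A soiled, B soiled

in A — A soiled, B soiled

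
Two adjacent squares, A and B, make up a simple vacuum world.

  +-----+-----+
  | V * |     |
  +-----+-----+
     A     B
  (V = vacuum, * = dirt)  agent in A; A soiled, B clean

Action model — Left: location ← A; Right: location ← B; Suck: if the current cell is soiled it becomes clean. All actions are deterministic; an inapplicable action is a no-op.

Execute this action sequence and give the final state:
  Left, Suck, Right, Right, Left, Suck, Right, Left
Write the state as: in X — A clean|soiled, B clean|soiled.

Left (#1): in A — A soiled, B clean
Suck (#2): in A — A clean, B clean
Right (#3): in B — A clean, B clean
Right (#4): in B — A clean, B clean
Left (#5): in A — A clean, B clean
Suck (#6): in A — A clean, B clean
Right (#7): in B — A clean, B clean
Left (#8): in A — A clean, B clean

in A — A clean, B clean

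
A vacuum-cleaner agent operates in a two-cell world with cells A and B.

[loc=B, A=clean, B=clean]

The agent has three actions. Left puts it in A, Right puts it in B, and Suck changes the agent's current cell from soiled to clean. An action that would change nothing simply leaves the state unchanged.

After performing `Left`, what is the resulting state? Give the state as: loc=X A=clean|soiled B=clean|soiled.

loc=A A=clean B=clean

start: loc=B A=clean B=clean
[1] after Left: loc=A A=clean B=clean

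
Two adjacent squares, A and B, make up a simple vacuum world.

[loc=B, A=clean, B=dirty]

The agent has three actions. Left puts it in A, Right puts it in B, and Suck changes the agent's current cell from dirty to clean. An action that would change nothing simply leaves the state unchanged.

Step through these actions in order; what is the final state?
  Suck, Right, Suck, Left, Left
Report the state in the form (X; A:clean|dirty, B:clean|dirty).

1. Suck → (B; A:clean, B:clean)
2. Right → (B; A:clean, B:clean)
3. Suck → (B; A:clean, B:clean)
4. Left → (A; A:clean, B:clean)
5. Left → (A; A:clean, B:clean)

(A; A:clean, B:clean)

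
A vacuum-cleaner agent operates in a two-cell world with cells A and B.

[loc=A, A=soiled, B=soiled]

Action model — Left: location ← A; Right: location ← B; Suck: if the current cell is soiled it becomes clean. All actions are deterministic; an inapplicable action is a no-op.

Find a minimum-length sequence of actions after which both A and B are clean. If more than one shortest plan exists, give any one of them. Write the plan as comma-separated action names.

Suck (#1): loc=A A=clean B=soiled
Right (#2): loc=B A=clean B=soiled
Suck (#3): loc=B A=clean B=clean
min 3: Suck A + move + Suck B

Suck, Right, Suck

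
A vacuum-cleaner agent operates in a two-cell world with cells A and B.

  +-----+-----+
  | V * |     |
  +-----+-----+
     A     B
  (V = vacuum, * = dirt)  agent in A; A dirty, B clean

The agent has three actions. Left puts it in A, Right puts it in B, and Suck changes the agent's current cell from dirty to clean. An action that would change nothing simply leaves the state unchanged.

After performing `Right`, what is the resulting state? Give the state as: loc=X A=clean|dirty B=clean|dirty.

loc=B A=dirty B=clean

start: loc=A A=dirty B=clean
1) do Right; now loc=B A=dirty B=clean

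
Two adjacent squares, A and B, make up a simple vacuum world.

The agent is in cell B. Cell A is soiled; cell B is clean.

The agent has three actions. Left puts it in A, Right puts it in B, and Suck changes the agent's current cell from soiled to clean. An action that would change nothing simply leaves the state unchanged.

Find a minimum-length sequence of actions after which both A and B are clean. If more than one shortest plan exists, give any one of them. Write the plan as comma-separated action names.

Left, Suck

t=1 Left ⇒ (A; A:soiled, B:clean)
t=2 Suck ⇒ (A; A:clean, B:clean)
min 2: go A then Suck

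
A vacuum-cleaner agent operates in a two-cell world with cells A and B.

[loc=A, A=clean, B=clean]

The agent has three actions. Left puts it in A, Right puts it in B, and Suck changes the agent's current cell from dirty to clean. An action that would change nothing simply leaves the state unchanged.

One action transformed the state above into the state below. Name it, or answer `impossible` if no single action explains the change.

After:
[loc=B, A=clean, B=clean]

try  Left: <A|clean|clean>
try Right: <B|clean|clean>  ← match
try  Suck: <A|clean|clean>

Right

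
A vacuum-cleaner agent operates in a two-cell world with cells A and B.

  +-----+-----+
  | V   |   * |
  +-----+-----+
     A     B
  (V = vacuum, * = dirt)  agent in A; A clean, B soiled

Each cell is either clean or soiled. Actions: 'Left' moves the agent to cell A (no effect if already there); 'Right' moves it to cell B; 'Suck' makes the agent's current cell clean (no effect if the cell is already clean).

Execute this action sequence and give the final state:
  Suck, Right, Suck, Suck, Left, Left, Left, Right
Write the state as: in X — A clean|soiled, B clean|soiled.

t=1 Suck ⇒ in A — A clean, B soiled
t=2 Right ⇒ in B — A clean, B soiled
t=3 Suck ⇒ in B — A clean, B clean
t=4 Suck ⇒ in B — A clean, B clean
t=5 Left ⇒ in A — A clean, B clean
t=6 Left ⇒ in A — A clean, B clean
t=7 Left ⇒ in A — A clean, B clean
t=8 Right ⇒ in B — A clean, B clean

in B — A clean, B clean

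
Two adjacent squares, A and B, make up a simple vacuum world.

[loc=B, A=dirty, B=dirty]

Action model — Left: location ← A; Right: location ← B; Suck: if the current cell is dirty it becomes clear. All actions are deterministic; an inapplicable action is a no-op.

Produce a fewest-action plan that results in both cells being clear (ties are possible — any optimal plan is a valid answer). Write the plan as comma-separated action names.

Suck, Left, Suck

step 1/3 (Suck): in B — A dirty, B clear
step 2/3 (Left): in A — A dirty, B clear
step 3/3 (Suck): in A — A clear, B clear
min 3: Suck B + move + Suck A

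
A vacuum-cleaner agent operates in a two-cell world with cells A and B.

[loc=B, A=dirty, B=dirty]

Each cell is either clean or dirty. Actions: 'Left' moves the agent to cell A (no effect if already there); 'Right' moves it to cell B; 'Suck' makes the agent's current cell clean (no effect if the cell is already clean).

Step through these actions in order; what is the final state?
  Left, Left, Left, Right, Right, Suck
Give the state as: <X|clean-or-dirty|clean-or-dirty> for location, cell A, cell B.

<B|dirty|clean>

t=1 Left ⇒ <A|dirty|dirty>
t=2 Left ⇒ <A|dirty|dirty>
t=3 Left ⇒ <A|dirty|dirty>
t=4 Right ⇒ <B|dirty|dirty>
t=5 Right ⇒ <B|dirty|dirty>
t=6 Suck ⇒ <B|dirty|clean>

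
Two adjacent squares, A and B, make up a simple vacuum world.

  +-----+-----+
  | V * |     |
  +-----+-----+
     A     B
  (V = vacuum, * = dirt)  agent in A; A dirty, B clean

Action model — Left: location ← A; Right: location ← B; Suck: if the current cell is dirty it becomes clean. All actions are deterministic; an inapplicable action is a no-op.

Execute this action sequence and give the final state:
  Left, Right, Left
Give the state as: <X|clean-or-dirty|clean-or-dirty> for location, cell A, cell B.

step 1/3 (Left): <A|dirty|clean>
step 2/3 (Right): <B|dirty|clean>
step 3/3 (Left): <A|dirty|clean>

<A|dirty|clean>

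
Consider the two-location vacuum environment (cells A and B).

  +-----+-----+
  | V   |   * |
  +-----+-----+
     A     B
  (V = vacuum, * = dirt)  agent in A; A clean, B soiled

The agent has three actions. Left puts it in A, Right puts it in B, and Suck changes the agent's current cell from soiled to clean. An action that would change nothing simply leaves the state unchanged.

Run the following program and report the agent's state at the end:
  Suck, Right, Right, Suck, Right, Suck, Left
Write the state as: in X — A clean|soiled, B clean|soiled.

1. Suck → in A — A clean, B soiled
2. Right → in B — A clean, B soiled
3. Right → in B — A clean, B soiled
4. Suck → in B — A clean, B clean
5. Right → in B — A clean, B clean
6. Suck → in B — A clean, B clean
7. Left → in A — A clean, B clean

in A — A clean, B clean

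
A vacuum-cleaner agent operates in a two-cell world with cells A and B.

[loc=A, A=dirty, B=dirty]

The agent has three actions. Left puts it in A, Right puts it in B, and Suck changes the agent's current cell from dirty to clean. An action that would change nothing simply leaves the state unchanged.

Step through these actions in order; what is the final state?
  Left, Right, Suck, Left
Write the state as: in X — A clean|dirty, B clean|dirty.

step 1/4 (Left): in A — A dirty, B dirty
step 2/4 (Right): in B — A dirty, B dirty
step 3/4 (Suck): in B — A dirty, B clean
step 4/4 (Left): in A — A dirty, B clean

in A — A dirty, B clean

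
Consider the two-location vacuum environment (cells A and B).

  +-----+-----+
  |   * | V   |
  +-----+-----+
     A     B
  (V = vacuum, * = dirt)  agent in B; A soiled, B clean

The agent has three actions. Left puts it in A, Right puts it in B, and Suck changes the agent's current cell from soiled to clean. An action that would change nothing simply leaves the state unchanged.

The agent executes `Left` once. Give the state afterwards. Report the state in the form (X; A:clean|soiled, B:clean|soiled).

start: (B; A:soiled, B:clean)
step 1/1 (Left): (A; A:soiled, B:clean)

(A; A:soiled, B:clean)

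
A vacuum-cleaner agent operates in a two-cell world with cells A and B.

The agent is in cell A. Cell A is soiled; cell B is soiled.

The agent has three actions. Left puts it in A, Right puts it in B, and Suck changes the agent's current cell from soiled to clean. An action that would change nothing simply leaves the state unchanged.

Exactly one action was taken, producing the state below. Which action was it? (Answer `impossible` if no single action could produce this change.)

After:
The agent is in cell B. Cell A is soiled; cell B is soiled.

try  Left: loc=A A=soiled B=soiled
try Right: loc=B A=soiled B=soiled  ← match
try  Suck: loc=A A=clean B=soiled

Right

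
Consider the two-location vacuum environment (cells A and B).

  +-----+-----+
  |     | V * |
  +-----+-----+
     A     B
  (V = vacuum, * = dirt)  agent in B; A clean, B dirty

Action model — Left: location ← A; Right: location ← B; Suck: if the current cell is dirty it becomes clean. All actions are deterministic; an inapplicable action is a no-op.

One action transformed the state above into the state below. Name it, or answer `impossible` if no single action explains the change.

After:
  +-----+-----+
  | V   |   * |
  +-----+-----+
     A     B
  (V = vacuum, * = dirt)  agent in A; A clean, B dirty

try  Left: in A — A clean, B dirty  ← match
try Right: in B — A clean, B dirty
try  Suck: in B — A clean, B clean

Left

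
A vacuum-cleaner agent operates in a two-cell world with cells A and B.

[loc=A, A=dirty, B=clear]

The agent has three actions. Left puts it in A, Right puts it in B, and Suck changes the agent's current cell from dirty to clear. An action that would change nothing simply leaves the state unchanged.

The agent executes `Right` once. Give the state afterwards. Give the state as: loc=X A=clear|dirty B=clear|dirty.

loc=B A=dirty B=clear

start: loc=A A=dirty B=clear
t=1 Right ⇒ loc=B A=dirty B=clear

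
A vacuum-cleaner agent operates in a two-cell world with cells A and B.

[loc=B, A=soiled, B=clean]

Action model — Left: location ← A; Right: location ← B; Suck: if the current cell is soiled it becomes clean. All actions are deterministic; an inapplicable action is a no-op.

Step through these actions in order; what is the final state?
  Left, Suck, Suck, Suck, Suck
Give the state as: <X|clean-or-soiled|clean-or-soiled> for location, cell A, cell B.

1. Left → <A|soiled|clean>
2. Suck → <A|clean|clean>
3. Suck → <A|clean|clean>
4. Suck → <A|clean|clean>
5. Suck → <A|clean|clean>

<A|clean|clean>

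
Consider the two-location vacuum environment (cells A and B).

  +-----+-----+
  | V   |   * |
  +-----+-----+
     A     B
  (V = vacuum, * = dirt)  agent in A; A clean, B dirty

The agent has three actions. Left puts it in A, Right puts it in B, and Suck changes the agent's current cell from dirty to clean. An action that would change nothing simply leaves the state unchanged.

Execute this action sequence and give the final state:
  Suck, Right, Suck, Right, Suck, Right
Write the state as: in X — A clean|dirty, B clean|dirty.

Suck (#1): in A — A clean, B dirty
Right (#2): in B — A clean, B dirty
Suck (#3): in B — A clean, B clean
Right (#4): in B — A clean, B clean
Suck (#5): in B — A clean, B clean
Right (#6): in B — A clean, B clean

in B — A clean, B clean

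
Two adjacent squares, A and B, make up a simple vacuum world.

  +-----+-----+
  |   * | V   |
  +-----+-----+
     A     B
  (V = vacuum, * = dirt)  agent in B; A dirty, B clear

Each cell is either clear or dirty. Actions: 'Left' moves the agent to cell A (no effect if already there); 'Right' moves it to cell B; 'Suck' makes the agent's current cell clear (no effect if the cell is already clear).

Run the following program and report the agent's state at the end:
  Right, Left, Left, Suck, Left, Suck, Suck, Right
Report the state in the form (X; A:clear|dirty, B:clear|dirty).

(B; A:clear, B:clear)

Right (#1): (B; A:dirty, B:clear)
Left (#2): (A; A:dirty, B:clear)
Left (#3): (A; A:dirty, B:clear)
Suck (#4): (A; A:clear, B:clear)
Left (#5): (A; A:clear, B:clear)
Suck (#6): (A; A:clear, B:clear)
Suck (#7): (A; A:clear, B:clear)
Right (#8): (B; A:clear, B:clear)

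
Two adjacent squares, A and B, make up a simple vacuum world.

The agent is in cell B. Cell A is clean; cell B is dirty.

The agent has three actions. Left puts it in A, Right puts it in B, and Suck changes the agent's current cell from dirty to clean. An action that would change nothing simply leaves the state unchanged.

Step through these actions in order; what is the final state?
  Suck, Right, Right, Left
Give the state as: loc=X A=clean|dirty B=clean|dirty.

step 1/4 (Suck): loc=B A=clean B=clean
step 2/4 (Right): loc=B A=clean B=clean
step 3/4 (Right): loc=B A=clean B=clean
step 4/4 (Left): loc=A A=clean B=clean

loc=A A=clean B=clean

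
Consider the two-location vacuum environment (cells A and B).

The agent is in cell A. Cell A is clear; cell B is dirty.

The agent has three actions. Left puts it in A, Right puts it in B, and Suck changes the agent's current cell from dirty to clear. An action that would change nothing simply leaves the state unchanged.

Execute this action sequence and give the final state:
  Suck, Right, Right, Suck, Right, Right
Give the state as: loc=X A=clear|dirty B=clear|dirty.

loc=B A=clear B=clear

[1] after Suck: loc=A A=clear B=dirty
[2] after Right: loc=B A=clear B=dirty
[3] after Right: loc=B A=clear B=dirty
[4] after Suck: loc=B A=clear B=clear
[5] after Right: loc=B A=clear B=clear
[6] after Right: loc=B A=clear B=clear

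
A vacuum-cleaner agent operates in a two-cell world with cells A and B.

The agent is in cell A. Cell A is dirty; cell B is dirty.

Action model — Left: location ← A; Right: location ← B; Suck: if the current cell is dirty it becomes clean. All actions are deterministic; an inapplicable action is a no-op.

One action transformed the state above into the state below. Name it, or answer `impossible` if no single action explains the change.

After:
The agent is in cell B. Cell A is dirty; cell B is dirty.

try  Left: in A — A dirty, B dirty
try Right: in B — A dirty, B dirty  ← match
try  Suck: in A — A clean, B dirty

Right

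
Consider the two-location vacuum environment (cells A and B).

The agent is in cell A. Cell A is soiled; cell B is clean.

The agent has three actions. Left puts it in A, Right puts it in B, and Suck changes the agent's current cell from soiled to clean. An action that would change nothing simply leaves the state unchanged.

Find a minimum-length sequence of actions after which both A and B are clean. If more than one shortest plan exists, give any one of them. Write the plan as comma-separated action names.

Suck

[1] after Suck: (A; A:clean, B:clean)
min 1: A is soiled, one Suck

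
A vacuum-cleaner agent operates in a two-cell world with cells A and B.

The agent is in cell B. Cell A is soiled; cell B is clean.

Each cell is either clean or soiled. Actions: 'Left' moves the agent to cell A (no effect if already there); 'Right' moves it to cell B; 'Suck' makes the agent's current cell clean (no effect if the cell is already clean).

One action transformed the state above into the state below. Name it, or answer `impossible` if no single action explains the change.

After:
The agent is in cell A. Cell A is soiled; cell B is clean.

Left

try  Left: <A|soiled|clean>  ← match
try Right: <B|soiled|clean>
try  Suck: <B|soiled|clean>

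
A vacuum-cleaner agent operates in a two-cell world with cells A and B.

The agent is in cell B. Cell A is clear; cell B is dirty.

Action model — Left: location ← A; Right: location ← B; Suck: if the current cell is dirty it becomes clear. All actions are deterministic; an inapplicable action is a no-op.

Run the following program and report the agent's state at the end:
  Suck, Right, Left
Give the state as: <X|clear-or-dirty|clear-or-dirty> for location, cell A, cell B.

step 1/3 (Suck): <B|clear|clear>
step 2/3 (Right): <B|clear|clear>
step 3/3 (Left): <A|clear|clear>

<A|clear|clear>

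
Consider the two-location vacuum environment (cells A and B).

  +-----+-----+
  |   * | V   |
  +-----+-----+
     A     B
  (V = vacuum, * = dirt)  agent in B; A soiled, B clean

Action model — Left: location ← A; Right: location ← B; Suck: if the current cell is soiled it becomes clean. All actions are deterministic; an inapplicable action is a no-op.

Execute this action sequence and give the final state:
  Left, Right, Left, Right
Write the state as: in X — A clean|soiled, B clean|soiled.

in B — A soiled, B clean

step 1/4 (Left): in A — A soiled, B clean
step 2/4 (Right): in B — A soiled, B clean
step 3/4 (Left): in A — A soiled, B clean
step 4/4 (Right): in B — A soiled, B clean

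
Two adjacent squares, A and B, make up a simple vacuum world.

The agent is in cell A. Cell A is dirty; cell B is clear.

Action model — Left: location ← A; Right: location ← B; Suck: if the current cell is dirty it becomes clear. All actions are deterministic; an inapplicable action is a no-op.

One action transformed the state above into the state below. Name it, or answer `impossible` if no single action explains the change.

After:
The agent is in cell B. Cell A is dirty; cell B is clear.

Right

try  Left: loc=A A=dirty B=clear
try Right: loc=B A=dirty B=clear  ← match
try  Suck: loc=A A=clear B=clear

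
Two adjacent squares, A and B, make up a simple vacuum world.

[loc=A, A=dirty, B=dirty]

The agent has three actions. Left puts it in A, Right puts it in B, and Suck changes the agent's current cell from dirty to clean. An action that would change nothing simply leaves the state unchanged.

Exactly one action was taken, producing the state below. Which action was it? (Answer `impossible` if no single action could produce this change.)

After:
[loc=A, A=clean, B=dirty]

Suck

try  Left: in A — A dirty, B dirty
try Right: in B — A dirty, B dirty
try  Suck: in A — A clean, B dirty  ← match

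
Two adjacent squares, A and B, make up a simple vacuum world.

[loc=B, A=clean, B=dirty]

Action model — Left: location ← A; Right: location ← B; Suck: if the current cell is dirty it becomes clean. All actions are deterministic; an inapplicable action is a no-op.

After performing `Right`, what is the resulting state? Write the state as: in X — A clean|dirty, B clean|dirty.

start: in B — A clean, B dirty
1) do Right; now in B — A clean, B dirty

in B — A clean, B dirty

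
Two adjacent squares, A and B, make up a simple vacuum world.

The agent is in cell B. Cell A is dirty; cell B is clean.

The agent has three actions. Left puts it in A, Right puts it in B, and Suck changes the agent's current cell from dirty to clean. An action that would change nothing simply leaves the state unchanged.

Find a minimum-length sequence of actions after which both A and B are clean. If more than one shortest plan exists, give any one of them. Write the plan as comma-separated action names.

Left (#1): loc=A A=dirty B=clean
Suck (#2): loc=A A=clean B=clean
min 2: go A then Suck

Left, Suck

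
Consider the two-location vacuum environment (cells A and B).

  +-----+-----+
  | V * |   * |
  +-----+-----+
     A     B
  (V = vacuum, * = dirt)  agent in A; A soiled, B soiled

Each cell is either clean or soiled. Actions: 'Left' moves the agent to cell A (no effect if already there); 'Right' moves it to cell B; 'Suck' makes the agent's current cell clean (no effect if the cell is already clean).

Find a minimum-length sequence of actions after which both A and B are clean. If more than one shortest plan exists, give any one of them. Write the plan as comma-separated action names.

[1] after Suck: loc=A A=clean B=soiled
[2] after Right: loc=B A=clean B=soiled
[3] after Suck: loc=B A=clean B=clean
min 3: Suck A + move + Suck B

Suck, Right, Suck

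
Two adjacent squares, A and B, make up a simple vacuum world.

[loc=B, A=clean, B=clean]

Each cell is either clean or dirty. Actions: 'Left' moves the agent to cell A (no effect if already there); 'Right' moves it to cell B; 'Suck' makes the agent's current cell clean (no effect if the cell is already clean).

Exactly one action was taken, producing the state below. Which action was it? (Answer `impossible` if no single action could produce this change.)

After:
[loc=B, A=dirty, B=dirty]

try  Left: loc=A A=clean B=clean
try Right: loc=B A=clean B=clean
try  Suck: loc=B A=clean B=clean
no single action produces the after-state

impossible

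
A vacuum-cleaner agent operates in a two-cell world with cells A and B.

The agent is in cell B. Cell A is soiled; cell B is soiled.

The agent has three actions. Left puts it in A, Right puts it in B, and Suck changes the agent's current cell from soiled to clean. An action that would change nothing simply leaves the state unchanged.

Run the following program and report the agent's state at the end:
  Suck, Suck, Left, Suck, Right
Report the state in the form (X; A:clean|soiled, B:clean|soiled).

step 1/5 (Suck): (B; A:soiled, B:clean)
step 2/5 (Suck): (B; A:soiled, B:clean)
step 3/5 (Left): (A; A:soiled, B:clean)
step 4/5 (Suck): (A; A:clean, B:clean)
step 5/5 (Right): (B; A:clean, B:clean)

(B; A:clean, B:clean)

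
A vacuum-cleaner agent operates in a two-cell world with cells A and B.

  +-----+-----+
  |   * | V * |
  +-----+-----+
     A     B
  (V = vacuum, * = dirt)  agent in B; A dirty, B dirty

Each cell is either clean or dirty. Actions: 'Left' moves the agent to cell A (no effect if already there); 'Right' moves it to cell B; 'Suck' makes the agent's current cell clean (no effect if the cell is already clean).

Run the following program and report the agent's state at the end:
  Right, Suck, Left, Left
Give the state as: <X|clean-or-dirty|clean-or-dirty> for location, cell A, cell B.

<A|dirty|clean>

1) do Right; now <B|dirty|dirty>
2) do Suck; now <B|dirty|clean>
3) do Left; now <A|dirty|clean>
4) do Left; now <A|dirty|clean>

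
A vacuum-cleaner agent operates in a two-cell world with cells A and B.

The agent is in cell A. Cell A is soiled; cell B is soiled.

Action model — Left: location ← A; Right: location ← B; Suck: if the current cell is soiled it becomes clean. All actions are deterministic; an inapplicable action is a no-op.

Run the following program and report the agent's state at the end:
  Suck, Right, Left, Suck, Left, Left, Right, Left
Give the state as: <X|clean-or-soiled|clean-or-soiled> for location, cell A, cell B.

<A|clean|soiled>

1) do Suck; now <A|clean|soiled>
2) do Right; now <B|clean|soiled>
3) do Left; now <A|clean|soiled>
4) do Suck; now <A|clean|soiled>
5) do Left; now <A|clean|soiled>
6) do Left; now <A|clean|soiled>
7) do Right; now <B|clean|soiled>
8) do Left; now <A|clean|soiled>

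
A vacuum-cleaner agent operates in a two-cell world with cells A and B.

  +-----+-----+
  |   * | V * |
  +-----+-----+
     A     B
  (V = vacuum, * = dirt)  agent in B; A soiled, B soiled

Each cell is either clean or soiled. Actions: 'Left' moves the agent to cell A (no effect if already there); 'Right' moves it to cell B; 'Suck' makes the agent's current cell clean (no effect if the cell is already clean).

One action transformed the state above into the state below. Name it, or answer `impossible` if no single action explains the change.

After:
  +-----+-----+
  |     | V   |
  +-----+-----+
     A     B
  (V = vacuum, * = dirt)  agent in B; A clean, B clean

impossible

try  Left: loc=A A=soiled B=soiled
try Right: loc=B A=soiled B=soiled
try  Suck: loc=B A=soiled B=clean
no single action produces the after-state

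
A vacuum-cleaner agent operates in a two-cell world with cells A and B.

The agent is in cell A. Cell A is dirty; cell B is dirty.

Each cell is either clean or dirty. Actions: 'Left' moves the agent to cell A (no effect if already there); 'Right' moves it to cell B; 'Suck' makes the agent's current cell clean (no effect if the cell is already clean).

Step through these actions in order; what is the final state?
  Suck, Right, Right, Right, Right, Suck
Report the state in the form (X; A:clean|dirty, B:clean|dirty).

(B; A:clean, B:clean)

1) do Suck; now (A; A:clean, B:dirty)
2) do Right; now (B; A:clean, B:dirty)
3) do Right; now (B; A:clean, B:dirty)
4) do Right; now (B; A:clean, B:dirty)
5) do Right; now (B; A:clean, B:dirty)
6) do Suck; now (B; A:clean, B:clean)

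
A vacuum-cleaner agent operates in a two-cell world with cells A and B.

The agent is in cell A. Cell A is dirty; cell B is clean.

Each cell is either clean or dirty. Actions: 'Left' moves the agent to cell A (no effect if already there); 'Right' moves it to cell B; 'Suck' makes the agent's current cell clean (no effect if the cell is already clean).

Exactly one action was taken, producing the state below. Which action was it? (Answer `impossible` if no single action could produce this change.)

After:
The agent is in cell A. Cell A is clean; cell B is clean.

try  Left: in A — A dirty, B clean
try Right: in B — A dirty, B clean
try  Suck: in A — A clean, B clean  ← match

Suck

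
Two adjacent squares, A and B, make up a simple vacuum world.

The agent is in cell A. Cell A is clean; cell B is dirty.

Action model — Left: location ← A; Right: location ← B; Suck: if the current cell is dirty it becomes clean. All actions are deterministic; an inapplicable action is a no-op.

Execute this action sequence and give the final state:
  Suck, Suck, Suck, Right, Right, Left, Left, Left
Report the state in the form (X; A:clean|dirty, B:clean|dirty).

(A; A:clean, B:dirty)

step 1/8 (Suck): (A; A:clean, B:dirty)
step 2/8 (Suck): (A; A:clean, B:dirty)
step 3/8 (Suck): (A; A:clean, B:dirty)
step 4/8 (Right): (B; A:clean, B:dirty)
step 5/8 (Right): (B; A:clean, B:dirty)
step 6/8 (Left): (A; A:clean, B:dirty)
step 7/8 (Left): (A; A:clean, B:dirty)
step 8/8 (Left): (A; A:clean, B:dirty)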